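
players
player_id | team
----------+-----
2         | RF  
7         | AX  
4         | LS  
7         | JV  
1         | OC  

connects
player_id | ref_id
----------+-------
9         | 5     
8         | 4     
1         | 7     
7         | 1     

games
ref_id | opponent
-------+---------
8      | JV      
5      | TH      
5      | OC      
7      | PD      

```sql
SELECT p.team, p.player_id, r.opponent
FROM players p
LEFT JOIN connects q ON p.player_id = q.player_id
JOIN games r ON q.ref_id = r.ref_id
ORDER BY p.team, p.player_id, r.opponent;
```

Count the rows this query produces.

1

Joins associate left-to-right: players LEFT JOIN connects on player_id gives 5 intermediate row(s).
Then INNER JOIN `games r` on ref_id: keep only rows whose q.ref_id appears in r.
Result: 1 row(s).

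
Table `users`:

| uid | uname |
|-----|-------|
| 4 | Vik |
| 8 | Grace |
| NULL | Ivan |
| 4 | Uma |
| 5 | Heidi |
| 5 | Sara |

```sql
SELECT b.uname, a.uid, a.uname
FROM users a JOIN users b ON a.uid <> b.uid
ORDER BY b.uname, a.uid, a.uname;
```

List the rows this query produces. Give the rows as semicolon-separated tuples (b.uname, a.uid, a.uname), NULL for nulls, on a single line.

(Grace, 4, Uma); (Grace, 4, Vik); (Grace, 5, Heidi); (Grace, 5, Sara); (Heidi, 4, Uma); (Heidi, 4, Vik); (Heidi, 8, Grace); (Sara, 4, Uma); (Sara, 4, Vik); (Sara, 8, Grace); (Uma, 5, Heidi); (Uma, 5, Sara); (Uma, 8, Grace); (Vik, 5, Heidi); (Vik, 5, Sara); (Vik, 8, Grace)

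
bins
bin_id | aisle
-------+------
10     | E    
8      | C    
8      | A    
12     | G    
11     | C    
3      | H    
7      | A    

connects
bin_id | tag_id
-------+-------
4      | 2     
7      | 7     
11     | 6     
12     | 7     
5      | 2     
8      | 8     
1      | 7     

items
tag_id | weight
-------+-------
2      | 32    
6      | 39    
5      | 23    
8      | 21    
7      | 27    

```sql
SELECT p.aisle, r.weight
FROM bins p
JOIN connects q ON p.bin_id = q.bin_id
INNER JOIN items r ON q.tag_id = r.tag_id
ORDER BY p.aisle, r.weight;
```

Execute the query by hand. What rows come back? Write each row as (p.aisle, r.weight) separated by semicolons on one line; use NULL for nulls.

(A, 21); (A, 27); (C, 21); (C, 39); (G, 27)

Evaluate left to right. First `bins p INNER JOIN connects q` on bin_id: 5 row(s).
Then INNER JOIN `items r` on tag_id: keep only rows whose q.tag_id appears in r.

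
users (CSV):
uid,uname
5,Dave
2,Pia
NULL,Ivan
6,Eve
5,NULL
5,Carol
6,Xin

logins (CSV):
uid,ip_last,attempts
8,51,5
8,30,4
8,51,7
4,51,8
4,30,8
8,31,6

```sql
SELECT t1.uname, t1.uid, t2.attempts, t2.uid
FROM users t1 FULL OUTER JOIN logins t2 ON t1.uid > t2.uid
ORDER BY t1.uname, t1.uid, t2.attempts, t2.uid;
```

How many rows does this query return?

FULL OUTER JOIN keeps every row from both sides; unmatched rows get NULL for the other side's columns.
Matching on t1.uid > t2.uid. A NULL in a compared column never satisfies the condition.
Matched pairs: 10; unmatched t1 rows kept: 2; unmatched t2 rows kept: 4.
Total: 10 matched + 6 padded = 16 rows.

16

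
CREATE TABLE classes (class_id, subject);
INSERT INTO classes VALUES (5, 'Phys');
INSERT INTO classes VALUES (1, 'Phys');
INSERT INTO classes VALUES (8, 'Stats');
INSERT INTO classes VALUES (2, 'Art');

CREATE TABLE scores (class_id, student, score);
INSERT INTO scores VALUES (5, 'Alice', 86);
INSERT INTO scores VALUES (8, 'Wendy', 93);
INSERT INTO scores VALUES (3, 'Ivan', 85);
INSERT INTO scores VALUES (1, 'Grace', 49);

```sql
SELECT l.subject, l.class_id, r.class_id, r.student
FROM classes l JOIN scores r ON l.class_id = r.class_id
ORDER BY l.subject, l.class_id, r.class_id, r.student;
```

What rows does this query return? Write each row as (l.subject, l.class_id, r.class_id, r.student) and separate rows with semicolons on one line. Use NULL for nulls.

(Phys, 1, 1, Grace); (Phys, 5, 5, Alice); (Stats, 8, 8, Wendy)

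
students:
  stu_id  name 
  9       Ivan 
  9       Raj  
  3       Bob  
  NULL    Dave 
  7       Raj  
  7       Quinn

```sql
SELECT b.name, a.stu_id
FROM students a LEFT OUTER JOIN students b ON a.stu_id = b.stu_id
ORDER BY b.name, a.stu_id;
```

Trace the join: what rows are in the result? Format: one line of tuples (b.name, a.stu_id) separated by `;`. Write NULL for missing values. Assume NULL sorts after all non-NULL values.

(Bob, 3); (Ivan, 9); (Ivan, 9); (Quinn, 7); (Quinn, 7); (Raj, 7); (Raj, 7); (Raj, 9); (Raj, 9); (NULL, NULL)

LEFT JOIN keeps every row from `students a`; unmatched rows get NULL for `students b`'s columns.
Matching on a.stu_id = b.stu_id. A NULL in a compared column never satisfies the condition.
Matched pairs: 9; unmatched a rows kept: 1.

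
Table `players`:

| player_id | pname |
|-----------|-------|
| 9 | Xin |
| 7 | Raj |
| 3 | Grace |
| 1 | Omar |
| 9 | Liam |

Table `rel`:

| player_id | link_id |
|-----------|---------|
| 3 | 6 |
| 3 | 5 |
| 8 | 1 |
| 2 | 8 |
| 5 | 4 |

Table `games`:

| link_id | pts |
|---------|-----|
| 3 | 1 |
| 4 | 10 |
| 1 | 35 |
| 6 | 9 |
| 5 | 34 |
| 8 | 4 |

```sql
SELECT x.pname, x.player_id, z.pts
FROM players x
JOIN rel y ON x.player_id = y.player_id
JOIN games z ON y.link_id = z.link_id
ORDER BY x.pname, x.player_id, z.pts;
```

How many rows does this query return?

2

Joins associate left-to-right: players INNER JOIN rel on player_id gives 2 intermediate row(s).
Then INNER JOIN `games z` on link_id: keep only rows whose y.link_id appears in z.
Result: 2 row(s).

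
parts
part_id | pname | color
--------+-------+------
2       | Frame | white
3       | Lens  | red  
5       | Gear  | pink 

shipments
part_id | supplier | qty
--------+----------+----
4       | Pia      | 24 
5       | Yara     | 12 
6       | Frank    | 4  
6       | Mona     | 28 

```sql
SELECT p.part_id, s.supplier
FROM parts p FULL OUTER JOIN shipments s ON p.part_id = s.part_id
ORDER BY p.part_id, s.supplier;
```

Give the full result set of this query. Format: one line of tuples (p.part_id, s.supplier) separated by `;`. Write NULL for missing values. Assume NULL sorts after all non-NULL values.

(2, NULL); (3, NULL); (5, Yara); (NULL, Frank); (NULL, Mona); (NULL, Pia)

FULL OUTER JOIN keeps every row from both sides; unmatched rows get NULL for the other side's columns.
Matching on p.part_id = s.part_id.
Matched pairs: 1; unmatched p rows kept: 2; unmatched s rows kept: 3.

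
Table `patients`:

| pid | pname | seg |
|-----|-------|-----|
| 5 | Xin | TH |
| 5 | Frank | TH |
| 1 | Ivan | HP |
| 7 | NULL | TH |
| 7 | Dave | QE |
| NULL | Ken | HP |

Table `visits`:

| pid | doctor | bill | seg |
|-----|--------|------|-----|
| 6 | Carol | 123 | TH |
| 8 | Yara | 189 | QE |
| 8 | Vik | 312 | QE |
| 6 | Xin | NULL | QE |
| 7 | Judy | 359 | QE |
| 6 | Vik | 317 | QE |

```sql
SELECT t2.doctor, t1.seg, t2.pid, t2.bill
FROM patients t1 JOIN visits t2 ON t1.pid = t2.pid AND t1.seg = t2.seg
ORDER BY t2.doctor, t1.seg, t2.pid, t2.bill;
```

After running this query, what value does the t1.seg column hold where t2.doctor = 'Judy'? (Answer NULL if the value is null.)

QE

INNER JOIN keeps only pairs where the ON condition holds.
Matching on t1.pid = t2.pid AND t1.seg = t2.seg. A NULL in a compared column never satisfies the condition.
- t1[0] pid=5, seg=TH → no match; dropped.
- t1[1] pid=5, seg=TH → no match; dropped.
- t1[2] pid=1, seg=HP → no match; dropped.
- t1[3] pid=7, seg=TH → no match; dropped.
- t1[4] pid=7, seg=QE → 1 match(es) in t2 → 1 row(s).
- t1[5] pid=NULL, seg=HP → no match; dropped.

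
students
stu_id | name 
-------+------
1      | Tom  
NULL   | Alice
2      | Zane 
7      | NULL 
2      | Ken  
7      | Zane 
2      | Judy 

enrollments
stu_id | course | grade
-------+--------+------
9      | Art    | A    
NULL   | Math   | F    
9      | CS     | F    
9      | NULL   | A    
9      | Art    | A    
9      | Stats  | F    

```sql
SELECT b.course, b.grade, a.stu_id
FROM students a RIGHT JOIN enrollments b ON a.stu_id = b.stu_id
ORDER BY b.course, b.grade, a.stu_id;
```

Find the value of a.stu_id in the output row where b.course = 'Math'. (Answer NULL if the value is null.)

RIGHT JOIN keeps every row from `enrollments`; unmatched rows get NULL for `students`'s columns.
Matching on a.stu_id = b.stu_id. A NULL in a compared column never satisfies the condition.
- a row (stu_id=1): no match.
- a row (stu_id=NULL): no match.
- a row (stu_id=2): no match.
- a row (stu_id=7): no match.
- a row (stu_id=2): no match.
- a row (stu_id=7): no match.
- a row (stu_id=2): no match.
- plus 6 unmatched b row(s), each kept with NULL a columns.

NULL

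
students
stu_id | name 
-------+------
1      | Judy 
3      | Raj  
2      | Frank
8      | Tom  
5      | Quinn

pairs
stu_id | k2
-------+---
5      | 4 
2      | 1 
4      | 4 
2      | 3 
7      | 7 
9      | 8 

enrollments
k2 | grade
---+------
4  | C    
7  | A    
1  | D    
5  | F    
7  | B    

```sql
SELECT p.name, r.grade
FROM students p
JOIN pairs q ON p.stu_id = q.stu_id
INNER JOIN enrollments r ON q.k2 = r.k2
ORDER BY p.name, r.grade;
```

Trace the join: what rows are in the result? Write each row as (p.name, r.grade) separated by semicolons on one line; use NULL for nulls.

Evaluate left to right. First `students p INNER JOIN pairs q` on stu_id: 3 row(s).
Then INNER JOIN `enrollments r` on k2: keep only rows whose q.k2 appears in r.

(Frank, D); (Quinn, C)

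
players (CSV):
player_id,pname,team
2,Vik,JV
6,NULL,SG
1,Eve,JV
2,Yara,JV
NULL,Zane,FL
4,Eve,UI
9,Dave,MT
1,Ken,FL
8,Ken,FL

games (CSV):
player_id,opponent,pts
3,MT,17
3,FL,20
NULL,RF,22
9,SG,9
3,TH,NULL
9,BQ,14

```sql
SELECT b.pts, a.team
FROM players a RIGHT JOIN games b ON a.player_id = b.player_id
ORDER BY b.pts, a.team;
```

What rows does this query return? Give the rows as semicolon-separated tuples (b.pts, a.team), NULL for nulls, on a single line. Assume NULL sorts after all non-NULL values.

RIGHT JOIN keeps every row from `games`; unmatched rows get NULL for `players`'s columns.
Matching on a.player_id = b.player_id. A NULL in a compared column never satisfies the condition.
- a[0] player_id=2 → no match.
- a[1] player_id=6 → no match.
- a[2] player_id=1 → no match.
- a[3] player_id=2 → no match.
- a[4] player_id=NULL → no match.
- a[5] player_id=4 → no match.
- a[6] player_id=9 → 2 match(es) in b → 2 row(s).
- a[7] player_id=1 → no match.
- a[8] player_id=8 → no match.
- 4 b row(s) had no a match → kept, a columns NULL.
After projecting and ordering:
b.pts | a.team
9 | MT
14 | MT
17 | NULL
20 | NULL
22 | NULL
NULL | NULL

(9, MT); (14, MT); (17, NULL); (20, NULL); (22, NULL); (NULL, NULL)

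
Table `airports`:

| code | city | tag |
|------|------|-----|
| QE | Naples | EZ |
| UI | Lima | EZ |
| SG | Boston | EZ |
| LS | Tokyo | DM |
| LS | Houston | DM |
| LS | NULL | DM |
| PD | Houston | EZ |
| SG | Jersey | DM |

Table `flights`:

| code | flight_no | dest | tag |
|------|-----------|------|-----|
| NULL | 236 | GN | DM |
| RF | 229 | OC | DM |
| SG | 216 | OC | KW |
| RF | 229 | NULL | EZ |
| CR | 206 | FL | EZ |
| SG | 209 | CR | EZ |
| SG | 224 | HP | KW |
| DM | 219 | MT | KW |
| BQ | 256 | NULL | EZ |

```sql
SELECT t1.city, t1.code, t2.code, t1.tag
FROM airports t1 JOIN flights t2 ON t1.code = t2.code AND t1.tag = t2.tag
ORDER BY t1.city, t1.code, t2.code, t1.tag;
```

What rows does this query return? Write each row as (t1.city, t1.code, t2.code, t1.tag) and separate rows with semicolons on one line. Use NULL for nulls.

(Boston, SG, SG, EZ)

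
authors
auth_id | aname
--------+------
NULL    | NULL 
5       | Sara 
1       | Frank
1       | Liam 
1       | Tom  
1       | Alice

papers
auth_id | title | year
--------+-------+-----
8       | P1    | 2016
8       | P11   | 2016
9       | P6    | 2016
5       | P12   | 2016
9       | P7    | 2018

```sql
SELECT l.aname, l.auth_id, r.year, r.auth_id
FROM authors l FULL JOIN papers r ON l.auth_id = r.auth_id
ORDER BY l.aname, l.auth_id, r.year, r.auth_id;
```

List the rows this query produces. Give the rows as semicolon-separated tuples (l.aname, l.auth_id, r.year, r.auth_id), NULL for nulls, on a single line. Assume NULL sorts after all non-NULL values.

FULL OUTER JOIN keeps every row from both sides; unmatched rows get NULL for the other side's columns.
Matching on l.auth_id = r.auth_id. A NULL in a compared column never satisfies the condition.
Matched pairs: 1; unmatched l rows kept: 5; unmatched r rows kept: 4.

(Alice, 1, NULL, NULL); (Frank, 1, NULL, NULL); (Liam, 1, NULL, NULL); (Sara, 5, 2016, 5); (Tom, 1, NULL, NULL); (NULL, NULL, 2016, 8); (NULL, NULL, 2016, 8); (NULL, NULL, 2016, 9); (NULL, NULL, 2018, 9); (NULL, NULL, NULL, NULL)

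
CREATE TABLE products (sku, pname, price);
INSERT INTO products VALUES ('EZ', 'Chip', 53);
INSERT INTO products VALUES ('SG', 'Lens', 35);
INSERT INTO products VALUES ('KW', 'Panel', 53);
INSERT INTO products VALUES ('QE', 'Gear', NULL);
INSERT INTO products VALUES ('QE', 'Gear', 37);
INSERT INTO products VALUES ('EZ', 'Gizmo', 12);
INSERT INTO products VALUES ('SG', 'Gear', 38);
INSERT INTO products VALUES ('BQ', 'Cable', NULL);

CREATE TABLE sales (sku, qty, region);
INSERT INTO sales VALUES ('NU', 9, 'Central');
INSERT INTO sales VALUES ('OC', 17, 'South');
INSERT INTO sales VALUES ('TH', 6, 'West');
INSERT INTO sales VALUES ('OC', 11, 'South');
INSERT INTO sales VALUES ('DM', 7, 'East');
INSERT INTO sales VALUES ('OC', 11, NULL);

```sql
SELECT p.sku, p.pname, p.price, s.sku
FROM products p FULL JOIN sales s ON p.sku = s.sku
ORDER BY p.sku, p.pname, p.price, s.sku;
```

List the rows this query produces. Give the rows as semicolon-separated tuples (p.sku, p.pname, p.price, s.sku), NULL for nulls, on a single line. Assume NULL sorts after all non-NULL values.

FULL OUTER JOIN keeps every row from both sides; unmatched rows get NULL for the other side's columns.
Matching on p.sku = s.sku.
- p (sku=EZ) has no partner → padded with NULL.
- p (sku=SG) has no partner → padded with NULL.
- p (sku=KW) has no partner → padded with NULL.
- p (sku=QE) has no partner → padded with NULL.
- p (sku=QE) has no partner → padded with NULL.
- p (sku=EZ) has no partner → padded with NULL.
- p (sku=SG) has no partner → padded with NULL.
- p (sku=BQ) has no partner → padded with NULL.
- 6 s row(s) had no p match → kept, p columns NULL.

(BQ, Cable, NULL, NULL); (EZ, Chip, 53, NULL); (EZ, Gizmo, 12, NULL); (KW, Panel, 53, NULL); (QE, Gear, 37, NULL); (QE, Gear, NULL, NULL); (SG, Gear, 38, NULL); (SG, Lens, 35, NULL); (NULL, NULL, NULL, DM); (NULL, NULL, NULL, NU); (NULL, NULL, NULL, OC); (NULL, NULL, NULL, OC); (NULL, NULL, NULL, OC); (NULL, NULL, NULL, TH)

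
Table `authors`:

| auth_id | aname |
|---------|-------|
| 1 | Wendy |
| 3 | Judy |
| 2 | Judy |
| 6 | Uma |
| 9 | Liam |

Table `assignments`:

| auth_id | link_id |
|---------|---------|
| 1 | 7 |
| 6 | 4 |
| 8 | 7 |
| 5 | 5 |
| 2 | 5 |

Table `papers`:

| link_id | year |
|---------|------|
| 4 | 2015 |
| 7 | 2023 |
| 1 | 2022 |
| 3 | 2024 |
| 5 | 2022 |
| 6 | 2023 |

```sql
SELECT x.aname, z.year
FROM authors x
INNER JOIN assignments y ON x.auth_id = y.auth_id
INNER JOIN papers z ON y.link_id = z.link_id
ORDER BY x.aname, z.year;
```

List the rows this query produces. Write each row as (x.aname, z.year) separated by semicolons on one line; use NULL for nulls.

Joins associate left-to-right: authors INNER JOIN assignments on auth_id gives 3 intermediate row(s).
Then INNER JOIN `papers z` on link_id: keep only rows whose y.link_id appears in z.

(Judy, 2022); (Uma, 2015); (Wendy, 2023)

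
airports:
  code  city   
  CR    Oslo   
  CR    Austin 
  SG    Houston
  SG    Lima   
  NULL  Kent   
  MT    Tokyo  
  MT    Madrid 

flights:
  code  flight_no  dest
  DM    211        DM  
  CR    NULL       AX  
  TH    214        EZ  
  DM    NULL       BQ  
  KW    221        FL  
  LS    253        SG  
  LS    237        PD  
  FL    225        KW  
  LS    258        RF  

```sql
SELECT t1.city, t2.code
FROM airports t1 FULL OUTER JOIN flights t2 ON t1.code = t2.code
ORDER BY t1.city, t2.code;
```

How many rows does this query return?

FULL OUTER JOIN keeps every row from both sides; unmatched rows get NULL for the other side's columns.
Matching on t1.code = t2.code. A NULL in a compared column never satisfies the condition.
- t1[0] code=CR → 1 match(es) in t2 → 1 row(s).
- t1[1] code=CR → 1 match(es) in t2 → 1 row(s).
- t1[2] code=SG → no match; kept with NULLs on the t2 side.
- t1[3] code=SG → no match; kept with NULLs on the t2 side.
- t1[4] code=NULL → no match; kept with NULLs on the t2 side.
- t1[5] code=MT → no match; kept with NULLs on the t2 side.
- t1[6] code=MT → no match; kept with NULLs on the t2 side.
- plus 8 unmatched t2 row(s), each kept with NULL t1 columns.
Total: 2 matched + 13 padded = 15 rows.

15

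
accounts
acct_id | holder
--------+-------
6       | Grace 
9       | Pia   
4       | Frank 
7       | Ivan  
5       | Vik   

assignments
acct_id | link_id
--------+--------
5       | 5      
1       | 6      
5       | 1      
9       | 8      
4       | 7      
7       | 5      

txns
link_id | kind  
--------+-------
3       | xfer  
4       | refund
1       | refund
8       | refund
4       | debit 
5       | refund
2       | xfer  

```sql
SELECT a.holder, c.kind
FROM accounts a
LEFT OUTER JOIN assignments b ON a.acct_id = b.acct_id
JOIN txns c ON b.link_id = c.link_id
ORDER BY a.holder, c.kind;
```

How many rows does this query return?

4

Joins associate left-to-right: accounts LEFT JOIN assignments on acct_id gives 6 intermediate row(s).
Then INNER JOIN `txns c` on link_id: keep only rows whose b.link_id appears in c.
Result: 4 row(s).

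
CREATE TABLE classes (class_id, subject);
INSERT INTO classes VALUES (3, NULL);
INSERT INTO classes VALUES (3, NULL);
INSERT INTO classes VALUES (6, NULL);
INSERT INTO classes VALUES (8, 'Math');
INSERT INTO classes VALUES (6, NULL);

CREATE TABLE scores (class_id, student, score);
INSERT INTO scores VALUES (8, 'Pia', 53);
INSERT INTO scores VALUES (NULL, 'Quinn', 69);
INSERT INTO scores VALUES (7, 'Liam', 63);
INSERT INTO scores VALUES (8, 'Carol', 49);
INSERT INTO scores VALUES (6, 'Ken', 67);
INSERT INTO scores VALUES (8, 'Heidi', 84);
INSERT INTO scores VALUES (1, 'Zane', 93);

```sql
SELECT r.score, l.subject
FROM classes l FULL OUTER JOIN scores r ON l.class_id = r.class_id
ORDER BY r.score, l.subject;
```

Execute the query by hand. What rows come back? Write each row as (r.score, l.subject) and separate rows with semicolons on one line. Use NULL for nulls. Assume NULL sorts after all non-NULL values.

FULL OUTER JOIN keeps every row from both sides; unmatched rows get NULL for the other side's columns.
Matching on l.class_id = r.class_id. A NULL in a compared column never satisfies the condition.
- class_id=3: no r row matches, row kept with r columns NULL.
- class_id=3: no r row matches, row kept with r columns NULL.
- class_id=6: 1 matching r row(s), so 1 row(s) emitted.
- class_id=8: 3 matching r row(s), so 3 row(s) emitted.
- class_id=6: 1 matching r row(s), so 1 row(s) emitted.
- plus 3 unmatched r row(s), each kept with NULL l columns.
After projecting and ordering:
r.score | l.subject
49 | Math
53 | Math
63 | NULL
67 | NULL
67 | NULL
69 | NULL
84 | Math
93 | NULL
NULL | NULL
NULL | NULL

(49, Math); (53, Math); (63, NULL); (67, NULL); (67, NULL); (69, NULL); (84, Math); (93, NULL); (NULL, NULL); (NULL, NULL)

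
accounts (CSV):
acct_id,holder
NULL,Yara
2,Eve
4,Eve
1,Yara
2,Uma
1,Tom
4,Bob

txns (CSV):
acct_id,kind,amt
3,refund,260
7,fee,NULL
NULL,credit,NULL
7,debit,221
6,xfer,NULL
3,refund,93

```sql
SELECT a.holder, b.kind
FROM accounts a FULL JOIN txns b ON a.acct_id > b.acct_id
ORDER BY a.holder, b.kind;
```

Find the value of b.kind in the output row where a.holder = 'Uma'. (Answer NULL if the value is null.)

FULL OUTER JOIN keeps every row from both sides; unmatched rows get NULL for the other side's columns.
Matching on a.acct_id > b.acct_id. A NULL in a compared column never satisfies the condition.
- a row (acct_id=NULL): no match → kept, b columns NULL.
- a row (acct_id=2): no match → kept, b columns NULL.
- a row (acct_id=4): matches 2 b row(s) → 2 output row(s).
- a row (acct_id=1): no match → kept, b columns NULL.
- a row (acct_id=2): no match → kept, b columns NULL.
- a row (acct_id=1): no match → kept, b columns NULL.
- a row (acct_id=4): matches 2 b row(s) → 2 output row(s).
- 4 b row(s) had no a match → kept, a columns NULL.

NULL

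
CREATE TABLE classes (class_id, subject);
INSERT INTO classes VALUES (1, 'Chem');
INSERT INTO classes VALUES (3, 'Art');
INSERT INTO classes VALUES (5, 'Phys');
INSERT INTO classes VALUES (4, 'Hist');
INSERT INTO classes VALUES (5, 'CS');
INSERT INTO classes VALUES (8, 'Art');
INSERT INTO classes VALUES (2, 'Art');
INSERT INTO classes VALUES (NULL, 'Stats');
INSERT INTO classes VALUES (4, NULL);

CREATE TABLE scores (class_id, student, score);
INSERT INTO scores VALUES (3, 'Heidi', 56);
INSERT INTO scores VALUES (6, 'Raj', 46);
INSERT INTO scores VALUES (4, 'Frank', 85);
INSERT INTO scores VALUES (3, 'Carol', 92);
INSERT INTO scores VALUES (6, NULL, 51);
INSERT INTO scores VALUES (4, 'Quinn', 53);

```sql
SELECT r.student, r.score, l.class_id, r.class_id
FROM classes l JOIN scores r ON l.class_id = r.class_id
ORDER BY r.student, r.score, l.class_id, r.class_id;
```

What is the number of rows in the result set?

6

INNER JOIN keeps only pairs where the ON condition holds.
Matching on l.class_id = r.class_id. A NULL in a compared column never satisfies the condition.
- l row (class_id=1): no match → dropped.
- l row (class_id=3): matches 2 r row(s) → 2 output row(s).
- l row (class_id=5): no match → dropped.
- l row (class_id=4): matches 2 r row(s) → 2 output row(s).
- l row (class_id=5): no match → dropped.
- l row (class_id=8): no match → dropped.
- l row (class_id=2): no match → dropped.
- l row (class_id=NULL): no match → dropped.
- l row (class_id=4): matches 2 r row(s) → 2 output row(s).
Total: 6 rows.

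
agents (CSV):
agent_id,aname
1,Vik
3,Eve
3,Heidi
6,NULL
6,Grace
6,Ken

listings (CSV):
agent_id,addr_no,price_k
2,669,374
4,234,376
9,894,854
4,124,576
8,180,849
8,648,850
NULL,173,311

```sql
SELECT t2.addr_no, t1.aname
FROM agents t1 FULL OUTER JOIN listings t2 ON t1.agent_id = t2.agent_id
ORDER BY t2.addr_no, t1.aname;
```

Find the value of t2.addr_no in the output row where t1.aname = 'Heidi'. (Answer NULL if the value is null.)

NULL

FULL OUTER JOIN keeps every row from both sides; unmatched rows get NULL for the other side's columns.
Matching on t1.agent_id = t2.agent_id. A NULL in a compared column never satisfies the condition.
- t1[0] agent_id=1 → no match; kept with NULLs on the t2 side.
- t1[1] agent_id=3 → no match; kept with NULLs on the t2 side.
- t1[2] agent_id=3 → no match; kept with NULLs on the t2 side.
- t1[3] agent_id=6 → no match; kept with NULLs on the t2 side.
- t1[4] agent_id=6 → no match; kept with NULLs on the t2 side.
- t1[5] agent_id=6 → no match; kept with NULLs on the t2 side.
- 7 t2 row(s) had no t1 match → kept, t1 columns NULL.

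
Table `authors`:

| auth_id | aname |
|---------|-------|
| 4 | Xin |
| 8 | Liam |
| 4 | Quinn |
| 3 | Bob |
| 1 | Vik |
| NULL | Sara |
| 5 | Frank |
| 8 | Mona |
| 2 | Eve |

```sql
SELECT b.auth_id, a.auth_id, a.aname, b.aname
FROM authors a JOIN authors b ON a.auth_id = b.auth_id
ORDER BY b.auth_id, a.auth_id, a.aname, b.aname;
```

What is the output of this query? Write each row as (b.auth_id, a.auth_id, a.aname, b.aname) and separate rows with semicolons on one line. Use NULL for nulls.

(1, 1, Vik, Vik); (2, 2, Eve, Eve); (3, 3, Bob, Bob); (4, 4, Quinn, Quinn); (4, 4, Quinn, Xin); (4, 4, Xin, Quinn); (4, 4, Xin, Xin); (5, 5, Frank, Frank); (8, 8, Liam, Liam); (8, 8, Liam, Mona); (8, 8, Mona, Liam); (8, 8, Mona, Mona)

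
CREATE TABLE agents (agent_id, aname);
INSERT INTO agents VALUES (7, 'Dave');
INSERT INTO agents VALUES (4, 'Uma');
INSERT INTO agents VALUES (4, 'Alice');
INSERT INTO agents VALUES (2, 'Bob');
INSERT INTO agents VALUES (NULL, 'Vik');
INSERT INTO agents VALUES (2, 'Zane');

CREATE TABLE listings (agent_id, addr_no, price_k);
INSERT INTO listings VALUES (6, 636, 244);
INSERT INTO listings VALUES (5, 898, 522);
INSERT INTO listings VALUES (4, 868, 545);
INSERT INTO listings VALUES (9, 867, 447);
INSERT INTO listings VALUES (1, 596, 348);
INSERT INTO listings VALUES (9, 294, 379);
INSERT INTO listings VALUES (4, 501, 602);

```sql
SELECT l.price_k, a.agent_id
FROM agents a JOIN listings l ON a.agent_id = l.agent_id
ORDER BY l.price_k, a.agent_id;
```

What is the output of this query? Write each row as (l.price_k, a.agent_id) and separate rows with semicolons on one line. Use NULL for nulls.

(545, 4); (545, 4); (602, 4); (602, 4)

INNER JOIN keeps only pairs where the ON condition holds.
Matching on a.agent_id = l.agent_id. A NULL in a compared column never satisfies the condition.
- a[0] agent_id=7 → no match; dropped.
- a[1] agent_id=4 → 2 match(es) in l → 2 row(s).
- a[2] agent_id=4 → 2 match(es) in l → 2 row(s).
- a[3] agent_id=2 → no match; dropped.
- a[4] agent_id=NULL → no match; dropped.
- a[5] agent_id=2 → no match; dropped.
After projecting and ordering:
l.price_k | a.agent_id
545 | 4
545 | 4
602 | 4
602 | 4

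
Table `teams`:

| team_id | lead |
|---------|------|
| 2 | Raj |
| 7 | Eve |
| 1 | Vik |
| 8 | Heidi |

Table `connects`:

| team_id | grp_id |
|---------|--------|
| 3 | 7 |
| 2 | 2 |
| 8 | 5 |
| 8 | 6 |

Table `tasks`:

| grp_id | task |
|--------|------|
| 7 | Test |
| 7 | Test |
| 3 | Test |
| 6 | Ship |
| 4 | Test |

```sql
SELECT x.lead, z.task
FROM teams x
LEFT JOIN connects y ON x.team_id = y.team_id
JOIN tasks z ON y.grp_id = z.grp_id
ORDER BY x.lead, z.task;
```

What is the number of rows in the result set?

1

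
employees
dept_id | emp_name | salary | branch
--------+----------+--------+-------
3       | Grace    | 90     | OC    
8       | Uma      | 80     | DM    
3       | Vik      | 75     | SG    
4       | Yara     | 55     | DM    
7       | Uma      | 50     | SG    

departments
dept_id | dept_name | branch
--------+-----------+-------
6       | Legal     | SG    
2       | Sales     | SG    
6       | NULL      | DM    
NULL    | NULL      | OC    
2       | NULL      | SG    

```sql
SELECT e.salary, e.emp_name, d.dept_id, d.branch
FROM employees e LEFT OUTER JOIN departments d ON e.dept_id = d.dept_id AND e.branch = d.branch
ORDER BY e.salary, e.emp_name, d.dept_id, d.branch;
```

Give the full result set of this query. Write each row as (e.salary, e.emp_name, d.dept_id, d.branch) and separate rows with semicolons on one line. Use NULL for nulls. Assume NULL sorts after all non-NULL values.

(50, Uma, NULL, NULL); (55, Yara, NULL, NULL); (75, Vik, NULL, NULL); (80, Uma, NULL, NULL); (90, Grace, NULL, NULL)

LEFT JOIN keeps every row from `employees`; unmatched rows get NULL for `departments`'s columns.
Matching on e.dept_id = d.dept_id AND e.branch = d.branch. A NULL in a compared column never satisfies the condition.
- e[0] dept_id=3, branch=OC → no match; kept with NULLs on the d side.
- e[1] dept_id=8, branch=DM → no match; kept with NULLs on the d side.
- e[2] dept_id=3, branch=SG → no match; kept with NULLs on the d side.
- e[3] dept_id=4, branch=DM → no match; kept with NULLs on the d side.
- e[4] dept_id=7, branch=SG → no match; kept with NULLs on the d side.
After projecting and ordering:
e.salary | e.emp_name | d.dept_id | d.branch
50 | Uma | NULL | NULL
55 | Yara | NULL | NULL
75 | Vik | NULL | NULL
80 | Uma | NULL | NULL
90 | Grace | NULL | NULL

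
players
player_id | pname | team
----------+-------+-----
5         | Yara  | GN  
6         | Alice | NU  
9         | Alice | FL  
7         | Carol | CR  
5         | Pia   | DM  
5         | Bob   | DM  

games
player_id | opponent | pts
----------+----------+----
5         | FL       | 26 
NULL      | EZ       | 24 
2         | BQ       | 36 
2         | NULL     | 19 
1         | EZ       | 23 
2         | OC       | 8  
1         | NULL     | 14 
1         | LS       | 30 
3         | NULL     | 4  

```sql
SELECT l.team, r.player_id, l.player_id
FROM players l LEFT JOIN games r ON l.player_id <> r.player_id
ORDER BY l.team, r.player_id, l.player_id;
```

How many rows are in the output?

LEFT JOIN keeps every row from `players`; unmatched rows get NULL for `games`'s columns.
Matching on l.player_id <> r.player_id. A NULL in a compared column never satisfies the condition.
Matched pairs: 45; unmatched l rows kept: 0.
Total: 45 rows.

45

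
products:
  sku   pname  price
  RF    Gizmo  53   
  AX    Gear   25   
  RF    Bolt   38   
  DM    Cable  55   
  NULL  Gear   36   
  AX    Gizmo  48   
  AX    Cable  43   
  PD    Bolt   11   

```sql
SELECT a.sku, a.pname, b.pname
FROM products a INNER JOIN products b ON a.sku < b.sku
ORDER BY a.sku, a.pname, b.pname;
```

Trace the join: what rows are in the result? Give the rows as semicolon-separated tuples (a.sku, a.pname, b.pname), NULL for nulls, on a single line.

(AX, Cable, Bolt); (AX, Cable, Bolt); (AX, Cable, Cable); (AX, Cable, Gizmo); (AX, Gear, Bolt); (AX, Gear, Bolt); (AX, Gear, Cable); (AX, Gear, Gizmo); (AX, Gizmo, Bolt); (AX, Gizmo, Bolt); (AX, Gizmo, Cable); (AX, Gizmo, Gizmo); (DM, Cable, Bolt); (DM, Cable, Bolt); (DM, Cable, Gizmo); (PD, Bolt, Bolt); (PD, Bolt, Gizmo)

INNER JOIN keeps only pairs where the ON condition holds.
Matching on a.sku < b.sku. A NULL in a compared column never satisfies the condition.
- a row (sku=RF): no match → dropped.
- a row (sku=AX): matches 4 b row(s) → 4 output row(s).
- a row (sku=RF): no match → dropped.
- a row (sku=DM): matches 3 b row(s) → 3 output row(s).
- a row (sku=NULL): no match → dropped.
- a row (sku=AX): matches 4 b row(s) → 4 output row(s).
- a row (sku=AX): matches 4 b row(s) → 4 output row(s).
- a row (sku=PD): matches 2 b row(s) → 2 output row(s).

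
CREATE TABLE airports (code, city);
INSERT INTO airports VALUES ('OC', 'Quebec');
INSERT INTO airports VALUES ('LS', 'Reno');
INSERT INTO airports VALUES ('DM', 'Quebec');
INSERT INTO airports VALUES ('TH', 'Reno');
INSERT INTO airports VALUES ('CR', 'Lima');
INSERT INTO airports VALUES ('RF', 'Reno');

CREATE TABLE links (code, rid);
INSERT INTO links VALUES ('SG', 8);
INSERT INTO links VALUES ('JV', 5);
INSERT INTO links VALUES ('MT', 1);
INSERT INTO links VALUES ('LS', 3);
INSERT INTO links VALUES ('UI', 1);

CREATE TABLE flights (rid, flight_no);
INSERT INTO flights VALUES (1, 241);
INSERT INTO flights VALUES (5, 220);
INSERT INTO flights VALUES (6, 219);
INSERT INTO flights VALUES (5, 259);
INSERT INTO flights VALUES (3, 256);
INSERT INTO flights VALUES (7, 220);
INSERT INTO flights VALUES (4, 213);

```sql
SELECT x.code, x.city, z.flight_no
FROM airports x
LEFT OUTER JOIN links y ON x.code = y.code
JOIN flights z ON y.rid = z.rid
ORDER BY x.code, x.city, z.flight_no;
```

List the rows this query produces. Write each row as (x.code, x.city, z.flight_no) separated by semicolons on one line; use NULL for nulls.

(LS, Reno, 256)

Joins associate left-to-right: airports LEFT JOIN links on code gives 6 intermediate row(s).
Then INNER JOIN `flights z` on rid: keep only rows whose y.rid appears in z.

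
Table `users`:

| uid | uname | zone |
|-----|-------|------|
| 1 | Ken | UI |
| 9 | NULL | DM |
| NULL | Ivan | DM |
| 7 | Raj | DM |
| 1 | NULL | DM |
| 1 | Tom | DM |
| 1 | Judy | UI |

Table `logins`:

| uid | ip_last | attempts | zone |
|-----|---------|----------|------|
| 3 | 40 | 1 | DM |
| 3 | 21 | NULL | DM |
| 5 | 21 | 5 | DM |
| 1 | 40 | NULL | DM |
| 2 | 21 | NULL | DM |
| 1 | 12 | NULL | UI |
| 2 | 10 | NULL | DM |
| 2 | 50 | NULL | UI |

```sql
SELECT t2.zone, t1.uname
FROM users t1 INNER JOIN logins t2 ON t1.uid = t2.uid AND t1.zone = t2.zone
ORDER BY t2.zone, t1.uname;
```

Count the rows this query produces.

4

INNER JOIN keeps only pairs where the ON condition holds.
Matching on t1.uid = t2.uid AND t1.zone = t2.zone. A NULL in a compared column never satisfies the condition.
- t1 (uid=1, zone=UI) pairs with 1 row(s) of t2.
- t1 (uid=9, zone=DM) has no partner → excluded.
- t1 (uid=NULL, zone=DM) has no partner → excluded.
- t1 (uid=7, zone=DM) has no partner → excluded.
- t1 (uid=1, zone=DM) pairs with 1 row(s) of t2.
- t1 (uid=1, zone=DM) pairs with 1 row(s) of t2.
- t1 (uid=1, zone=UI) pairs with 1 row(s) of t2.
Total: 4 rows.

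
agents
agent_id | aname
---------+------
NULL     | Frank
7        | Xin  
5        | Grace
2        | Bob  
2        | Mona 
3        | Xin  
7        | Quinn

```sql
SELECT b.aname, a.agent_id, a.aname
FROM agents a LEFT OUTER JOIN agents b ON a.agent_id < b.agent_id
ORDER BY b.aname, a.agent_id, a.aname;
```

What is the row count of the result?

16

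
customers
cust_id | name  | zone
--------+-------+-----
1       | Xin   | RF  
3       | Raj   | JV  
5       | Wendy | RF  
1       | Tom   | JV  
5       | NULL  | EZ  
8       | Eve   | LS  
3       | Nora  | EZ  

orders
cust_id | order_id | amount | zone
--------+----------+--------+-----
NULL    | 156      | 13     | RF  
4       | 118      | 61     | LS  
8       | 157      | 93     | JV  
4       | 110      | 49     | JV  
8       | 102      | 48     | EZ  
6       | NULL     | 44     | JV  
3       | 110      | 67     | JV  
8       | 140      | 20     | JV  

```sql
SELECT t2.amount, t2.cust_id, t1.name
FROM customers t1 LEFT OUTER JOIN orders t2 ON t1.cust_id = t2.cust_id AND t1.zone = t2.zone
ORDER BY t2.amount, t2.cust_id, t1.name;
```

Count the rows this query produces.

LEFT JOIN keeps every row from `customers`; unmatched rows get NULL for `orders`'s columns.
Matching on t1.cust_id = t2.cust_id AND t1.zone = t2.zone. A NULL in a compared column never satisfies the condition.
- t1 row (cust_id=1, zone=RF): no match → kept, t2 columns NULL.
- t1 row (cust_id=3, zone=JV): matches 1 t2 row(s) → 1 output row(s).
- t1 row (cust_id=5, zone=RF): no match → kept, t2 columns NULL.
- t1 row (cust_id=1, zone=JV): no match → kept, t2 columns NULL.
- t1 row (cust_id=5, zone=EZ): no match → kept, t2 columns NULL.
- t1 row (cust_id=8, zone=LS): no match → kept, t2 columns NULL.
- t1 row (cust_id=3, zone=EZ): no match → kept, t2 columns NULL.
Total: 1 matched + 6 padded = 7 rows.

7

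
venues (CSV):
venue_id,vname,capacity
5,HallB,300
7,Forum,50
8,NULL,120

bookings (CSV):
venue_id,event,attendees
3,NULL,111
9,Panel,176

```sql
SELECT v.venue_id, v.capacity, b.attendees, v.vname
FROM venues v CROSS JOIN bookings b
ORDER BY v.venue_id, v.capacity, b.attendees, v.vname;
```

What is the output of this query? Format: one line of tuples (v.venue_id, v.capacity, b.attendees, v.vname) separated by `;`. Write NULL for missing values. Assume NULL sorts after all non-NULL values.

CROSS JOIN pairs every row of `venues` with every row of `bookings`: 3 × 2 = 6 rows.

(5, 300, 111, HallB); (5, 300, 176, HallB); (7, 50, 111, Forum); (7, 50, 176, Forum); (8, 120, 111, NULL); (8, 120, 176, NULL)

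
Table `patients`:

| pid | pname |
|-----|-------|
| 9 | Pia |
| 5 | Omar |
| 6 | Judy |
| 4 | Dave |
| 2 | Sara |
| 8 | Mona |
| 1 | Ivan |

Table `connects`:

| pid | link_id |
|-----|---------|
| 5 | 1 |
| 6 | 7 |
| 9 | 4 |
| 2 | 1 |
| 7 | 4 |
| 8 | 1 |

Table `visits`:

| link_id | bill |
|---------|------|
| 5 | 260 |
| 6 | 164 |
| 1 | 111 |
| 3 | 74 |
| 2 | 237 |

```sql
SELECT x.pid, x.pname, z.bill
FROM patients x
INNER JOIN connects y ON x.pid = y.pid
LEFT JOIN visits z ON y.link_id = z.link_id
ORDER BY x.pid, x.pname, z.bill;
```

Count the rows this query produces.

5

Evaluate left to right. First `patients x INNER JOIN connects y` on pid: 5 row(s).
Then LEFT JOIN `visits z` on link_id: each of those 5 rows is kept; rows whose y.link_id has no match in z get NULL for z's columns.
Result: 5 row(s).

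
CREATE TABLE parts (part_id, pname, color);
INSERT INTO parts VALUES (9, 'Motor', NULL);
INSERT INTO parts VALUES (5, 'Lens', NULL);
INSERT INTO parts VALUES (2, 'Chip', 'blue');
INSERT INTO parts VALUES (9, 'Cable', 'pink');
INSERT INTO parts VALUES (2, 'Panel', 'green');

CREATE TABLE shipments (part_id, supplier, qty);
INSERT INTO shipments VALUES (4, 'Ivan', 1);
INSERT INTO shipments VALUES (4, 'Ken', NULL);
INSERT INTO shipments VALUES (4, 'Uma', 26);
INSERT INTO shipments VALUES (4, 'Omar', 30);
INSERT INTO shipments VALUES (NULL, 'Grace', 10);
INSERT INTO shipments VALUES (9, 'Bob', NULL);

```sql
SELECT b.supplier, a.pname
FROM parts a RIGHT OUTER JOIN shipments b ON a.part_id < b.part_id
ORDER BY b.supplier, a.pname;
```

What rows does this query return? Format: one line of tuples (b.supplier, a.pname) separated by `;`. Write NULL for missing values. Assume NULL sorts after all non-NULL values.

RIGHT JOIN keeps every row from `shipments`; unmatched rows get NULL for `parts`'s columns.
Matching on a.part_id < b.part_id. A NULL in a compared column never satisfies the condition.
- a[0] part_id=9 → no match.
- a[1] part_id=5 → 1 match(es) in b → 1 row(s).
- a[2] part_id=2 → 5 match(es) in b → 5 row(s).
- a[3] part_id=9 → no match.
- a[4] part_id=2 → 5 match(es) in b → 5 row(s).
- plus 1 unmatched b row(s), each kept with NULL a columns.

(Bob, Chip); (Bob, Lens); (Bob, Panel); (Grace, NULL); (Ivan, Chip); (Ivan, Panel); (Ken, Chip); (Ken, Panel); (Omar, Chip); (Omar, Panel); (Uma, Chip); (Uma, Panel)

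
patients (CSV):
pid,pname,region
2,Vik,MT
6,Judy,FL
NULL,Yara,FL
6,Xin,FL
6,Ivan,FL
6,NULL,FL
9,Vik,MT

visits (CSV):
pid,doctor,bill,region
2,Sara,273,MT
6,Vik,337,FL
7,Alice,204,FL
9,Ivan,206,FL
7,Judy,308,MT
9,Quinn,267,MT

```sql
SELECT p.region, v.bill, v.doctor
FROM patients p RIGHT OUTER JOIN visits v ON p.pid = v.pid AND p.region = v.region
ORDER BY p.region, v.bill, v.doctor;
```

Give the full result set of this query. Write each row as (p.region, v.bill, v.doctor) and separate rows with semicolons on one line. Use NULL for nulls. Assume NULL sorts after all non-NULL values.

RIGHT JOIN keeps every row from `visits`; unmatched rows get NULL for `patients`'s columns.
Matching on p.pid = v.pid AND p.region = v.region. A NULL in a compared column never satisfies the condition.
Matched pairs: 6; unmatched v rows kept: 3.

(FL, 337, Vik); (FL, 337, Vik); (FL, 337, Vik); (FL, 337, Vik); (MT, 267, Quinn); (MT, 273, Sara); (NULL, 204, Alice); (NULL, 206, Ivan); (NULL, 308, Judy)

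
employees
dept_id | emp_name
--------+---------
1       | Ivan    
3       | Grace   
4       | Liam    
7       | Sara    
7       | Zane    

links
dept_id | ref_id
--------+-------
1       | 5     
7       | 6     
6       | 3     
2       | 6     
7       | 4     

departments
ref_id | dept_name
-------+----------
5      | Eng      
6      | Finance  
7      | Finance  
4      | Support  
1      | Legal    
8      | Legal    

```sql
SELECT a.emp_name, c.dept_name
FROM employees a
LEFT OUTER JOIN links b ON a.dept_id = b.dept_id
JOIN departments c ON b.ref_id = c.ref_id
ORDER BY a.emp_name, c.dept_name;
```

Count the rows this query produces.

5

Evaluate left to right. First `employees a LEFT JOIN links b` on dept_id: 7 row(s).
Then INNER JOIN `departments c` on ref_id: keep only rows whose b.ref_id appears in c.
Result: 5 row(s).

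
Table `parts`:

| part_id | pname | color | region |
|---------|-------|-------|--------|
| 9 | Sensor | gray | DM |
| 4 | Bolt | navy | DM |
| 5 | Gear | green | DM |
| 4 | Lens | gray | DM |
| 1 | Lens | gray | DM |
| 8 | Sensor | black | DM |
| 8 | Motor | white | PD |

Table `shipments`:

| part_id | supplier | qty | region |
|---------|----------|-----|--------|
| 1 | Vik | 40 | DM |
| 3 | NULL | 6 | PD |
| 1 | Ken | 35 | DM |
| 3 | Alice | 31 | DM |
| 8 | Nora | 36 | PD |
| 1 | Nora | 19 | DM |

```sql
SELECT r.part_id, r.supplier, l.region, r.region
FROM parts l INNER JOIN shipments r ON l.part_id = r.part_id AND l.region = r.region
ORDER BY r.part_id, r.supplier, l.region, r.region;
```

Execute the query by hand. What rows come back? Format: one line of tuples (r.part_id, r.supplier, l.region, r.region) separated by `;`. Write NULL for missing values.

INNER JOIN keeps only pairs where the ON condition holds.
Matching on l.part_id = r.part_id AND l.region = r.region.
- part_id=9, region=DM: no matching r row, dropped.
- part_id=4, region=DM: no matching r row, dropped.
- part_id=5, region=DM: no matching r row, dropped.
- part_id=4, region=DM: no matching r row, dropped.
- part_id=1, region=DM: 3 matching r row(s), so 3 row(s) emitted.
- part_id=8, region=DM: no matching r row, dropped.
- part_id=8, region=PD: 1 matching r row(s), so 1 row(s) emitted.
After projecting and ordering:
r.part_id | r.supplier | l.region | r.region
1 | Ken | DM | DM
1 | Nora | DM | DM
1 | Vik | DM | DM
8 | Nora | PD | PD

(1, Ken, DM, DM); (1, Nora, DM, DM); (1, Vik, DM, DM); (8, Nora, PD, PD)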